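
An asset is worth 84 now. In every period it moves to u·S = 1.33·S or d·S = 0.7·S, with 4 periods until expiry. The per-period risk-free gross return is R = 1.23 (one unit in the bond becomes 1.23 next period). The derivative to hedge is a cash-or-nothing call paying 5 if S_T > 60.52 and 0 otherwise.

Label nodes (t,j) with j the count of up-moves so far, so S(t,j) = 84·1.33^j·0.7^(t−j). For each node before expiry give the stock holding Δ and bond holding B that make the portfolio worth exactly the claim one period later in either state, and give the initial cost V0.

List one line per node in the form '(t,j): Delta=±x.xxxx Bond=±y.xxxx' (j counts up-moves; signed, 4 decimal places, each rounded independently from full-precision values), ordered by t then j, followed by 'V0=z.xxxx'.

The replicating-portfolio and risk-neutral prices coincide; use p* = (1.23−0.7)/(1.33−0.7) = 0.8413 for the latter.
At expiry t=4: V(4,0)=0.0000, V(4,1)=0.0000, V(4,2)=5.0000, V(4,3)=5.0000, V(4,4)=5.0000
  t=3,j=0: stock 28.8120 → up 38.3200 (V=0.0000), down 20.1684 (V=0.0000). Price 0.0000; hedge Δ=0.0000, bond B=0.0000.
  t=3,j=1: stock 54.7428 → up 72.8079 (V=5.0000), down 38.3200 (V=0.0000). Price 3.4198; hedge Δ=0.1450, bond B=-4.5167.
  t=3,j=2: stock 104.0113 → up 138.3351 (V=5.0000), down 72.8079 (V=5.0000). Price 4.0650; hedge Δ=0.0000, bond B=4.0650.
  t=3,j=3: stock 197.6215 → up 262.8366 (V=5.0000), down 138.3351 (V=5.0000). Price 4.0650; hedge Δ=0.0000, bond B=4.0650.
  t=2,j=0: stock 41.1600 → up 54.7428 (V=3.4198), down 28.8120 (V=0.0000). Price 2.3390; hedge Δ=0.1319, bond B=-3.0892.
  t=2,j=1: stock 78.2040 → up 104.0113 (V=4.0650), down 54.7428 (V=3.4198). Price 3.2216; hedge Δ=0.0131, bond B=2.1974.
  t=2,j=2: stock 148.5876 → up 197.6215 (V=4.0650), down 104.0113 (V=4.0650). Price 3.3049; hedge Δ=0.0000, bond B=3.3049.
  t=1,j=0: stock 58.8000 → up 78.2040 (V=3.2216), down 41.1600 (V=2.3390). Price 2.5053; hedge Δ=0.0238, bond B=1.1043.
  t=1,j=1: stock 111.7200 → up 148.5876 (V=3.3049), down 78.2040 (V=3.2216). Price 2.6762; hedge Δ=0.0012, bond B=2.5440.
  t=0,j=0: stock 84.0000 → up 111.7200 (V=2.6762), down 58.8000 (V=2.5053). Price 2.1537; hedge Δ=0.0032, bond B=1.8825.
Check: Δ(0,0)·S0 + B(0,0) = 2.1537 = V0.

(0,0): Delta=0.0032 Bond=1.8825
(1,0): Delta=0.0238 Bond=1.1043
(1,1): Delta=0.0012 Bond=2.5440
(2,0): Delta=0.1319 Bond=-3.0892
(2,1): Delta=0.0131 Bond=2.1974
(2,2): Delta=0.0000 Bond=3.3049
(3,0): Delta=0.0000 Bond=0.0000
(3,1): Delta=0.1450 Bond=-4.5167
(3,2): Delta=0.0000 Bond=4.0650
(3,3): Delta=0.0000 Bond=4.0650
V0=2.1537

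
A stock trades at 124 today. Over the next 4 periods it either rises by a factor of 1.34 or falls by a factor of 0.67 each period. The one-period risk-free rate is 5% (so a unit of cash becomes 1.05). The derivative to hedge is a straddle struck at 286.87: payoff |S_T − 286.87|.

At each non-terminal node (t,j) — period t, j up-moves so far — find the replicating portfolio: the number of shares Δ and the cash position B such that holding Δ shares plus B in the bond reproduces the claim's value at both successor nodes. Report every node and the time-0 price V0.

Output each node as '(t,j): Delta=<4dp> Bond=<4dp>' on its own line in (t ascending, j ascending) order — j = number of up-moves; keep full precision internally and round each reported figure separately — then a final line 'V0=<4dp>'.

(0,0): Delta=-0.5716 Bond=202.1085
(1,0): Delta=-1.0000 Bond=247.8091
(1,1): Delta=-0.4081 Bond=185.0492
(2,0): Delta=-1.0000 Bond=260.1995
(2,1): Delta=-1.0000 Bond=260.1995
(2,2): Delta=-0.1822 Bond=144.0112
(3,0): Delta=-1.0000 Bond=273.2095
(3,1): Delta=-1.0000 Bond=273.2095
(3,2): Delta=-1.0000 Bond=273.2095
(3,3): Delta=0.1299 Bond=58.1081
V0=131.2356

The replicating-portfolio and risk-neutral prices coincide; use p* = (1.05−0.67)/(1.34−0.67) = 0.5672 for the latter.
Terminal values V(4,·): V(4,0)=261.8826, V(4,1)=236.8952, V(4,2)=186.9204, V(4,3)=86.9709, V(4,4)=112.9282
(3,0): S=37.2946. Δ = (V_up−V_dn)/(S_up−S_dn) = (236.8952−261.8826)/(49.9748−24.9874) = -1.0000. V = [p*·236.8952 + (1−p*)·261.8826]/1.05 = 235.9149. B = V − Δ·S = 273.2095.
(3,1): S=74.5892. Δ = (V_up−V_dn)/(S_up−S_dn) = (186.9204−236.8952)/(99.9496−49.9748) = -1.0000. V = [p*·186.9204 + (1−p*)·236.8952]/1.05 = 198.6203. B = V − Δ·S = 273.2095.
(3,2): S=149.1784. Δ = (V_up−V_dn)/(S_up−S_dn) = (86.9709−186.9204)/(199.8991−99.9496) = -1.0000. V = [p*·86.9709 + (1−p*)·186.9204]/1.05 = 124.0311. B = V − Δ·S = 273.2095.
(3,3): S=298.3569. Δ = (V_up−V_dn)/(S_up−S_dn) = (112.9282−86.9709)/(399.7982−199.8991) = 0.1299. V = [p*·112.9282 + (1−p*)·86.9709]/1.05 = 96.8504. B = V − Δ·S = 58.1081.
(2,0): S=55.6636. Δ = (V_up−V_dn)/(S_up−S_dn) = (198.6203−235.9149)/(74.5892−37.2946) = -1.0000. V = [p*·198.6203 + (1−p*)·235.9149]/1.05 = 204.5359. B = V − Δ·S = 260.1995.
(2,1): S=111.3272. Δ = (V_up−V_dn)/(S_up−S_dn) = (124.0311−198.6203)/(149.1784−74.5892) = -1.0000. V = [p*·124.0311 + (1−p*)·198.6203]/1.05 = 148.8723. B = V − Δ·S = 260.1995.
(2,2): S=222.6544. Δ = (V_up−V_dn)/(S_up−S_dn) = (96.8504−124.0311)/(298.3569−149.1784) = -0.1822. V = [p*·96.8504 + (1−p*)·124.0311]/1.05 = 103.4430. B = V − Δ·S = 144.0112.
(1,0): S=83.0800. Δ = (V_up−V_dn)/(S_up−S_dn) = (148.8723−204.5359)/(111.3272−55.6636) = -1.0000. V = [p*·148.8723 + (1−p*)·204.5359]/1.05 = 164.7291. B = V − Δ·S = 247.8091.
(1,1): S=166.1600. Δ = (V_up−V_dn)/(S_up−S_dn) = (103.4430−148.8723)/(222.6544−111.3272) = -0.4081. V = [p*·103.4430 + (1−p*)·148.8723]/1.05 = 117.2443. B = V − Δ·S = 185.0492.
(0,0): S=124.0000. Δ = (V_up−V_dn)/(S_up−S_dn) = (117.2443−164.7291)/(166.1600−83.0800) = -0.5716. V = [p*·117.2443 + (1−p*)·164.7291]/1.05 = 131.2356. B = V − Δ·S = 202.1085.
Root portfolio cost Δ·124+B reproduces V0=131.2356.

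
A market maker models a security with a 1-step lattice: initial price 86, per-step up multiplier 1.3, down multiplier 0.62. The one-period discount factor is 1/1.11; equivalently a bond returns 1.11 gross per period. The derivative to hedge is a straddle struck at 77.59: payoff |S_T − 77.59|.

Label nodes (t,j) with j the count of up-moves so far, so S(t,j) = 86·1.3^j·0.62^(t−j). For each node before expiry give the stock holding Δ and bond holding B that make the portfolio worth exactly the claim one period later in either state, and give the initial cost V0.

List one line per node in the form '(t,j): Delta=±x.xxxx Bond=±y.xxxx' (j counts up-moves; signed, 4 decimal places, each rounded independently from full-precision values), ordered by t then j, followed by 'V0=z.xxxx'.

The replicating-portfolio and risk-neutral prices coincide; use p* = (1.11−0.62)/(1.3−0.62) = 0.7206 for the latter.
Payoff layer (t=1): V(1,0)=24.2700, V(1,1)=34.2100
Node (0,0) S=86.0000: V=(p*·34.2100+(1−p*)·24.2700)/1.11=28.3177; Δ=(34.2100−24.2700)/(111.8000−53.3200)=0.1700; B=V−Δ·S=13.7001
The time-0 hedge costs 28.3177, which is the no-arbitrage price.

(0,0): Delta=0.1700 Bond=13.7001
V0=28.3177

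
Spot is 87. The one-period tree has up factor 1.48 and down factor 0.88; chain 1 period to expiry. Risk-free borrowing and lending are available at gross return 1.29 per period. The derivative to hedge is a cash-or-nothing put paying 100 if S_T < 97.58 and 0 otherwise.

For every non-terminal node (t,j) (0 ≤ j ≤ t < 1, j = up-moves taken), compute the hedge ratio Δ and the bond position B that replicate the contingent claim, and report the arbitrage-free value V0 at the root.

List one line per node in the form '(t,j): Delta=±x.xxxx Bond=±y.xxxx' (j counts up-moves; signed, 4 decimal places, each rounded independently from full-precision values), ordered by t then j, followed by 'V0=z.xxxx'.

(0,0): Delta=-1.9157 Bond=191.2145
V0=24.5478

Under the risk-neutral measure, an up-move has probability p* = (R−d)/(u−d) = 0.6833 and values discount at R = 1.29.
Terminal values V(1,·): V(1,0)=100.0000, V(1,1)=0.0000
Node (0,0) S=87.0000: V=(p*·0.0000+(1−p*)·100.0000)/1.29=24.5478; Δ=(0.0000−100.0000)/(128.7600−76.5600)=-1.9157; B=V−Δ·S=191.2145
Root portfolio cost Δ·87+B reproduces V0=24.5478.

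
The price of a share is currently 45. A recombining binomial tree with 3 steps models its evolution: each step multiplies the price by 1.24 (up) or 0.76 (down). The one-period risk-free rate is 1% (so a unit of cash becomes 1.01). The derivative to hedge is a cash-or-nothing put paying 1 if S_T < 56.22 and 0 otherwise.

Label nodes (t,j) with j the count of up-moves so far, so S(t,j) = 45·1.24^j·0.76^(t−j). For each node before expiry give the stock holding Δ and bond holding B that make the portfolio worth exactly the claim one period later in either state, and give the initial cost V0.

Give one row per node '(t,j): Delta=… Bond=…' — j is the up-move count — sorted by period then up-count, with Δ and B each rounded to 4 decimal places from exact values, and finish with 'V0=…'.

(0,0): Delta=-0.0123 Bond=1.3875
(1,0): Delta=0.0000 Bond=0.9803
(1,1): Delta=-0.0193 Bond=1.7887
(2,0): Delta=0.0000 Bond=0.9901
(2,1): Delta=0.0000 Bond=0.9901
(2,2): Delta=-0.0301 Bond=2.5578
V0=0.8335

Since d<R<u, set p* = (R−d)/(u−d) = 0.5208; price each node as the discounted p*-expectation of its children.
At expiry t=3: V(3,0)=1.0000, V(3,1)=1.0000, V(3,2)=1.0000, V(3,3)=0.0000
Node (2,0) S=25.9920: V=(p*·1.0000+(1−p*)·1.0000)/1.01=0.9901; Δ=(1.0000−1.0000)/(32.2301−19.7539)=0.0000; B=V−Δ·S=0.9901
Node (2,1) S=42.4080: V=(p*·1.0000+(1−p*)·1.0000)/1.01=0.9901; Δ=(1.0000−1.0000)/(52.5859−32.2301)=0.0000; B=V−Δ·S=0.9901
Node (2,2) S=69.1920: V=(p*·0.0000+(1−p*)·1.0000)/1.01=0.4744; Δ=(0.0000−1.0000)/(85.7981−52.5859)=-0.0301; B=V−Δ·S=2.5578
Node (1,0) S=34.2000: V=(p*·0.9901+(1−p*)·0.9901)/1.01=0.9803; Δ=(0.9901−0.9901)/(42.4080−25.9920)=0.0000; B=V−Δ·S=0.9803
Node (1,1) S=55.8000: V=(p*·0.4744+(1−p*)·0.9901)/1.01=0.7144; Δ=(0.4744−0.9901)/(69.1920−42.4080)=-0.0193; B=V−Δ·S=1.7887
Node (0,0) S=45.0000: V=(p*·0.7144+(1−p*)·0.9803)/1.01=0.8335; Δ=(0.7144−0.9803)/(55.8000−34.2000)=-0.0123; B=V−Δ·S=1.3875
Each (Δ,B) replicates both successor values, so the strategy is self-financing and V0 is arbitrage-free.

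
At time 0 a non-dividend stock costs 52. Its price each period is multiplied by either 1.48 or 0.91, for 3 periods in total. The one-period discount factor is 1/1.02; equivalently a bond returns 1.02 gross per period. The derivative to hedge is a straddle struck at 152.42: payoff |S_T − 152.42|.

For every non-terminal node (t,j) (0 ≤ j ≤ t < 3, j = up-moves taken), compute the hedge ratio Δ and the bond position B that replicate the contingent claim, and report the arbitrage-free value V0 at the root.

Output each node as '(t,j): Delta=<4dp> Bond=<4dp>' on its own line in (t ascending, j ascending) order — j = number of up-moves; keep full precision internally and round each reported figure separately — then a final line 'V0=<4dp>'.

(0,0): Delta=-0.9610 Bond=141.8187
(1,0): Delta=-1.0000 Bond=146.5013
(1,1): Delta=-0.8607 Bond=136.9344
(2,0): Delta=-1.0000 Bond=149.4314
(2,1): Delta=-1.0000 Bond=149.4314
(2,2): Delta=-0.5024 Bond=98.8658
V0=91.8476

No-arbitrage ⇒ martingale measure with p* = (R−d)/(u−d) = 0.1930.
Payoff layer (t=3): V(3,0)=113.2343, V(3,1)=88.6894, V(3,2)=48.7703, V(3,3)=16.1532
  t=2,j=0: stock 43.0612 → up 63.7306 (V=88.6894), down 39.1857 (V=113.2343). Price 106.3702; hedge Δ=-1.0000, bond B=149.4314.
  t=2,j=1: stock 70.0336 → up 103.6497 (V=48.7703), down 63.7306 (V=88.6894). Price 79.3978; hedge Δ=-1.0000, bond B=149.4314.
  t=2,j=2: stock 113.9008 → up 168.5732 (V=16.1532), down 103.6497 (V=48.7703). Price 41.6429; hedge Δ=-0.5024, bond B=98.8658.
  t=1,j=0: stock 47.3200 → up 70.0336 (V=79.3978), down 43.0612 (V=106.3702). Price 99.1813; hedge Δ=-1.0000, bond B=146.5013.
  t=1,j=1: stock 76.9600 → up 113.9008 (V=41.6429), down 70.0336 (V=79.3978). Price 70.6978; hedge Δ=-0.8607, bond B=136.9344.
  t=0,j=0: stock 52.0000 → up 76.9600 (V=70.6978), down 47.3200 (V=99.1813). Price 91.8476; hedge Δ=-0.9610, bond B=141.8187.
The time-0 hedge costs 91.8476, which is the no-arbitrage price.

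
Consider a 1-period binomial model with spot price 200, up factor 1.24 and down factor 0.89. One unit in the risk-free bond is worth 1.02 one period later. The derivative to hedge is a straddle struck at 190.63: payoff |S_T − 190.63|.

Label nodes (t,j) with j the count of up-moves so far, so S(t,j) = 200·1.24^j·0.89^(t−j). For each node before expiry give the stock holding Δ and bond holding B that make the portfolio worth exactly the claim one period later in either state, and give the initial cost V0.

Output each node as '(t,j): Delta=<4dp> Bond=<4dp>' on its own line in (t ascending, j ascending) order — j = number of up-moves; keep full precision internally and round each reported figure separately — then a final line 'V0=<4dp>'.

(0,0): Delta=0.6391 Bond=-99.1543
V0=28.6742

Under the risk-neutral measure, an up-move has probability p* = (R−d)/(u−d) = 0.3714 and values discount at R = 1.02.
At expiry t=1: V(1,0)=12.6300, V(1,1)=57.3700
(0,0): S=200.0000. Δ = (V_up−V_dn)/(S_up−S_dn) = (57.3700−12.6300)/(248.0000−178.0000) = 0.6391. V = [p*·57.3700 + (1−p*)·12.6300]/1.02 = 28.6742. B = V − Δ·S = -99.1543.
Check: Δ(0,0)·S0 + B(0,0) = 28.6742 = V0.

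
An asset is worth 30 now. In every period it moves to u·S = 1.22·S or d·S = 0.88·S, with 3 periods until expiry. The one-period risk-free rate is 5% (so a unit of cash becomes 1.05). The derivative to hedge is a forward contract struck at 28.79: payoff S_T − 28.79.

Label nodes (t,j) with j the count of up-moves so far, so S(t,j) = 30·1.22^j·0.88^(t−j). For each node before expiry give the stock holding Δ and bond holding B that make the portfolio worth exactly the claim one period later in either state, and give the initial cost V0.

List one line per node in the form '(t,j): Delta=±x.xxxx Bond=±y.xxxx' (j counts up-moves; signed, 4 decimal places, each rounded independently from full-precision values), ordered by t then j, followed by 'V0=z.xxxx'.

Since d<R<u, set p* = (R−d)/(u−d) = 0.5000; price each node as the discounted p*-expectation of its children.
Terminal payoffs: V(3,0)=-8.3458, V(3,1)=-0.4470, V(3,2)=10.5038, V(3,3)=25.6854
  t=2,j=0: stock 23.2320 → up 28.3430 (V=-0.4470), down 20.4442 (V=-8.3458). Price -4.1870; hedge Δ=1.0000, bond B=-27.4190.
  t=2,j=1: stock 32.2080 → up 39.2938 (V=10.5038), down 28.3430 (V=-0.4470). Price 4.7890; hedge Δ=1.0000, bond B=-27.4190.
  t=2,j=2: stock 44.6520 → up 54.4754 (V=25.6854), down 39.2938 (V=10.5038). Price 17.2330; hedge Δ=1.0000, bond B=-27.4190.
  t=1,j=0: stock 26.4000 → up 32.2080 (V=4.7890), down 23.2320 (V=-4.1870). Price 0.2866; hedge Δ=1.0000, bond B=-26.1134.
  t=1,j=1: stock 36.6000 → up 44.6520 (V=17.2330), down 32.2080 (V=4.7890). Price 10.4866; hedge Δ=1.0000, bond B=-26.1134.
  t=0,j=0: stock 30.0000 → up 36.6000 (V=10.4866), down 26.4000 (V=0.2866). Price 5.1301; hedge Δ=1.0000, bond B=-24.8699.
Self-financing check: at every node Δ·S+B equals the discounted successor values.

(0,0): Delta=1.0000 Bond=-24.8699
(1,0): Delta=1.0000 Bond=-26.1134
(1,1): Delta=1.0000 Bond=-26.1134
(2,0): Delta=1.0000 Bond=-27.4190
(2,1): Delta=1.0000 Bond=-27.4190
(2,2): Delta=1.0000 Bond=-27.4190
V0=5.1301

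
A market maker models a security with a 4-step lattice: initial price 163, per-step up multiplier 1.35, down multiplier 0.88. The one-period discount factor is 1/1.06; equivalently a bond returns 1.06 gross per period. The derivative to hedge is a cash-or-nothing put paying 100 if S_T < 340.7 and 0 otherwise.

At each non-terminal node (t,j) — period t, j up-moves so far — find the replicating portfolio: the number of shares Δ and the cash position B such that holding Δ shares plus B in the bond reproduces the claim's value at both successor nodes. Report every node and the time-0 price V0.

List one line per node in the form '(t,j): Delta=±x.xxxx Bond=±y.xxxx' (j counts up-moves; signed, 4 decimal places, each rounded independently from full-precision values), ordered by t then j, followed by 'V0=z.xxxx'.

The replicating-portfolio and risk-neutral prices coincide; use p* = (1.06−0.88)/(1.35−0.88) = 0.3830 for the latter.
Payoff layer (t=4): V(4,0)=100.0000, V(4,1)=100.0000, V(4,2)=100.0000, V(4,3)=0.0000, V(4,4)=0.0000
  t=3,j=0: stock 111.0799 → up 149.9579 (V=100.0000), down 97.7503 (V=100.0000). Price 94.3396; hedge Δ=0.0000, bond B=94.3396.
  t=3,j=1: stock 170.4067 → up 230.0491 (V=100.0000), down 149.9579 (V=100.0000). Price 94.3396; hedge Δ=0.0000, bond B=94.3396.
  t=3,j=2: stock 261.4194 → up 352.9162 (V=0.0000), down 230.0491 (V=100.0000). Price 58.2096; hedge Δ=-0.8139, bond B=270.9755.
  t=3,j=3: stock 401.0411 → up 541.4055 (V=0.0000), down 352.9162 (V=0.0000). Price 0.0000; hedge Δ=0.0000, bond B=0.0000.
  t=2,j=0: stock 126.2272 → up 170.4067 (V=94.3396), down 111.0799 (V=94.3396). Price 88.9996; hedge Δ=0.0000, bond B=88.9996.
  t=2,j=1: stock 193.6440 → up 261.4194 (V=58.2096), down 170.4067 (V=94.3396). Price 75.9458; hedge Δ=-0.3970, bond B=152.8183.
  t=2,j=2: stock 297.0675 → up 401.0411 (V=0.0000), down 261.4194 (V=58.2096). Price 33.8835; hedge Δ=-0.4169, bond B=157.7336.
  t=1,j=0: stock 143.4400 → up 193.6440 (V=75.9458), down 126.2272 (V=88.9996). Price 79.2456; hedge Δ=-0.1936, bond B=107.0197.
  t=1,j=1: stock 220.0500 → up 297.0675 (V=33.8835), down 193.6440 (V=75.9458). Price 56.4499; hedge Δ=-0.4067, bond B=145.9441.
  t=0,j=0: stock 163.0000 → up 220.0500 (V=56.4499), down 143.4400 (V=79.2456). Price 66.5239; hedge Δ=-0.2976, bond B=115.0254.
Self-financing check: at every node Δ·S+B equals the discounted successor values.

(0,0): Delta=-0.2976 Bond=115.0254
(1,0): Delta=-0.1936 Bond=107.0197
(1,1): Delta=-0.4067 Bond=145.9441
(2,0): Delta=0.0000 Bond=88.9996
(2,1): Delta=-0.3970 Bond=152.8183
(2,2): Delta=-0.4169 Bond=157.7336
(3,0): Delta=0.0000 Bond=94.3396
(3,1): Delta=0.0000 Bond=94.3396
(3,2): Delta=-0.8139 Bond=270.9755
(3,3): Delta=0.0000 Bond=0.0000
V0=66.5239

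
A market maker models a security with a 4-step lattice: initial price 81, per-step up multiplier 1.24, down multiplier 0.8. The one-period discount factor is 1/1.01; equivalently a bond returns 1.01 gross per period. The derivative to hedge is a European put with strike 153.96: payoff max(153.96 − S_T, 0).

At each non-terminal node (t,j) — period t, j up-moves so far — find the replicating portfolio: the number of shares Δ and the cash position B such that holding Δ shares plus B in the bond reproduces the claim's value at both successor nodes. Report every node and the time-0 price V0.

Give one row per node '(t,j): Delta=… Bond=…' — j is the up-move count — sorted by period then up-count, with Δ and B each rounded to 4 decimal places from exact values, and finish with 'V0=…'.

Since d<R<u, set p* = (R−d)/(u−d) = 0.4773; price each node as the discounted p*-expectation of its children.
Payoff layer (t=4): V(4,0)=120.7824, V(4,1)=102.5347, V(4,2)=74.2508, V(4,3)=30.4108, V(4,4)=0.0000
  t=3,j=0: stock 41.4720 → up 51.4253 (V=102.5347), down 33.1776 (V=120.7824). Price 110.9636; hedge Δ=-1.0000, bond B=152.4356.
  t=3,j=1: stock 64.2816 → up 79.7092 (V=74.2508), down 51.4253 (V=102.5347). Price 88.1540; hedge Δ=-1.0000, bond B=152.4356.
  t=3,j=2: stock 99.6365 → up 123.5492 (V=30.4108), down 79.7092 (V=74.2508). Price 52.7992; hedge Δ=-1.0000, bond B=152.4356.
  t=3,j=3: stock 154.4365 → up 191.5013 (V=0.0000), down 123.5492 (V=30.4108). Price 15.7391; hedge Δ=-0.4475, bond B=84.8545.
  t=2,j=0: stock 51.8400 → up 64.2816 (V=88.1540), down 41.4720 (V=110.9636). Price 99.0864; hedge Δ=-1.0000, bond B=150.9264.
  t=2,j=1: stock 80.3520 → up 99.6365 (V=52.7992), down 64.2816 (V=88.1540). Price 70.5744; hedge Δ=-1.0000, bond B=150.9264.
  t=2,j=2: stock 124.5456 → up 154.4365 (V=15.7391), down 99.6365 (V=52.7992). Price 34.7638; hedge Δ=-0.6763, bond B=118.9911.
  t=1,j=0: stock 64.8000 → up 80.3520 (V=70.5744), down 51.8400 (V=99.0864). Price 84.6321; hedge Δ=-1.0000, bond B=149.4321.
  t=1,j=1: stock 100.4400 → up 124.5456 (V=34.7638), down 80.3520 (V=70.5744). Price 52.9534; hedge Δ=-0.8103, bond B=134.3411.
  t=0,j=0: stock 81.0000 → up 100.4400 (V=52.9534), down 64.8000 (V=84.6321). Price 68.8245; hedge Δ=-0.8889, bond B=140.8214.
Root portfolio cost Δ·81+B reproduces V0=68.8245.

(0,0): Delta=-0.8889 Bond=140.8214
(1,0): Delta=-1.0000 Bond=149.4321
(1,1): Delta=-0.8103 Bond=134.3411
(2,0): Delta=-1.0000 Bond=150.9264
(2,1): Delta=-1.0000 Bond=150.9264
(2,2): Delta=-0.6763 Bond=118.9911
(3,0): Delta=-1.0000 Bond=152.4356
(3,1): Delta=-1.0000 Bond=152.4356
(3,2): Delta=-1.0000 Bond=152.4356
(3,3): Delta=-0.4475 Bond=84.8545
V0=68.8245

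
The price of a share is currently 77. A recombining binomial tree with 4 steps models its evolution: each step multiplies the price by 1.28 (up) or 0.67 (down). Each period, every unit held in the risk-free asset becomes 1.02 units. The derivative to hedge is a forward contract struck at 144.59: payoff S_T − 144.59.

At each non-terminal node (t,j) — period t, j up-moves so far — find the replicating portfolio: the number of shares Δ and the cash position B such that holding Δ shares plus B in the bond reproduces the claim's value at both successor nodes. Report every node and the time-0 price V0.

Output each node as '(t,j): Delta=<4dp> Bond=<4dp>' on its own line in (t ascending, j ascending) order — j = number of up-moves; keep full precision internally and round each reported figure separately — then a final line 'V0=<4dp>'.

(0,0): Delta=1.0000 Bond=-133.5788
(1,0): Delta=1.0000 Bond=-136.2504
(1,1): Delta=1.0000 Bond=-136.2504
(2,0): Delta=1.0000 Bond=-138.9754
(2,1): Delta=1.0000 Bond=-138.9754
(2,2): Delta=1.0000 Bond=-138.9754
(3,0): Delta=1.0000 Bond=-141.7549
(3,1): Delta=1.0000 Bond=-141.7549
(3,2): Delta=1.0000 Bond=-141.7549
(3,3): Delta=1.0000 Bond=-141.7549
V0=-56.5788

Under the risk-neutral measure, an up-move has probability p* = (R−d)/(u−d) = 0.5738 and values discount at R = 1.02.
Payoff layer (t=4): V(4,0)=-129.0736, V(4,1)=-114.9468, V(4,2)=-87.9582, V(4,3)=-36.3979, V(4,4)=62.1053
  t=3,j=0: stock 23.1588 → up 29.6432 (V=-114.9468), down 15.5164 (V=-129.0736). Price -118.5962; hedge Δ=1.0000, bond B=-141.7549.
  t=3,j=1: stock 44.2436 → up 56.6318 (V=-87.9582), down 29.6432 (V=-114.9468). Price -97.5113; hedge Δ=1.0000, bond B=-141.7549.
  t=3,j=2: stock 84.5251 → up 108.1921 (V=-36.3979), down 56.6318 (V=-87.9582). Price -57.2298; hedge Δ=1.0000, bond B=-141.7549.
  t=3,j=3: stock 161.4807 → up 206.6953 (V=62.1053), down 108.1921 (V=-36.3979). Price 19.7258; hedge Δ=1.0000, bond B=-141.7549.
  t=2,j=0: stock 34.5653 → up 44.2436 (V=-97.5113), down 23.1588 (V=-118.5962). Price -104.4101; hedge Δ=1.0000, bond B=-138.9754.
  t=2,j=1: stock 66.0352 → up 84.5251 (V=-57.2298), down 44.2436 (V=-97.5113). Price -72.9402; hedge Δ=1.0000, bond B=-138.9754.
  t=2,j=2: stock 126.1568 → up 161.4807 (V=19.7258), down 84.5251 (V=-57.2298). Price -12.8186; hedge Δ=1.0000, bond B=-138.9754.
  t=1,j=0: stock 51.5900 → up 66.0352 (V=-72.9402), down 34.5653 (V=-104.4101). Price -84.6604; hedge Δ=1.0000, bond B=-136.2504.
  t=1,j=1: stock 98.5600 → up 126.1568 (V=-12.8186), down 66.0352 (V=-72.9402). Price -37.6904; hedge Δ=1.0000, bond B=-136.2504.
  t=0,j=0: stock 77.0000 → up 98.5600 (V=-37.6904), down 51.5900 (V=-84.6604). Price -56.5788; hedge Δ=1.0000, bond B=-133.5788.
Check: Δ(0,0)·S0 + B(0,0) = -56.5788 = V0.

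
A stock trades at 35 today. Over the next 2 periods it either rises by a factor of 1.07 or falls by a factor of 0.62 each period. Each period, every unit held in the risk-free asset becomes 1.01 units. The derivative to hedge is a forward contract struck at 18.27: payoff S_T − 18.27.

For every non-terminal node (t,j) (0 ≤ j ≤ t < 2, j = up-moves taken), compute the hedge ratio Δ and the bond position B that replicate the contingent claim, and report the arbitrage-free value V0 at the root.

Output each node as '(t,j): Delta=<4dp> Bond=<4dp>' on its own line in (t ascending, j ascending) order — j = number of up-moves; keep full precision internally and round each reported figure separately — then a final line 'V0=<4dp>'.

(0,0): Delta=1.0000 Bond=-17.9100
(1,0): Delta=1.0000 Bond=-18.0891
(1,1): Delta=1.0000 Bond=-18.0891
V0=17.0900

No-arbitrage ⇒ martingale measure with p* = (R−d)/(u−d) = 0.8667.
At expiry t=2: V(2,0)=-4.8160, V(2,1)=4.9490, V(2,2)=21.8015
Node (1,0) S=21.7000: V=(p*·4.9490+(1−p*)·-4.8160)/1.01=3.6109; Δ=(4.9490−-4.8160)/(23.2190−13.4540)=1.0000; B=V−Δ·S=-18.0891
Node (1,1) S=37.4500: V=(p*·21.8015+(1−p*)·4.9490)/1.01=19.3609; Δ=(21.8015−4.9490)/(40.0715−23.2190)=1.0000; B=V−Δ·S=-18.0891
Node (0,0) S=35.0000: V=(p*·19.3609+(1−p*)·3.6109)/1.01=17.0900; Δ=(19.3609−3.6109)/(37.4500−21.7000)=1.0000; B=V−Δ·S=-17.9100
Each (Δ,B) replicates both successor values, so the strategy is self-financing and V0 is arbitrage-free.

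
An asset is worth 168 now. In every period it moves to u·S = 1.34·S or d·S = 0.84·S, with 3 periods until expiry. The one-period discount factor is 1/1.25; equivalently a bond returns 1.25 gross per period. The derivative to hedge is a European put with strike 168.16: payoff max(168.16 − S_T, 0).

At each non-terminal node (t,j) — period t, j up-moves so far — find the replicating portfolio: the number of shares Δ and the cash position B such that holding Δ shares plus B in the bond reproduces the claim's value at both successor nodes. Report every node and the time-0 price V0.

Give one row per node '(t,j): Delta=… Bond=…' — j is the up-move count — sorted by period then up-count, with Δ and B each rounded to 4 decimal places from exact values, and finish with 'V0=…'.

The replicating-portfolio and risk-neutral prices coincide; use p* = (1.25−0.84)/(1.34−0.84) = 0.8200 for the latter.
Terminal payoffs: V(3,0)=68.5857, V(3,1)=9.3153, V(3,2)=0.0000, V(3,3)=0.0000
(2,0): S=118.5408. Δ = (V_up−V_dn)/(S_up−S_dn) = (9.3153−68.5857)/(158.8447−99.5743) = -1.0000. V = [p*·9.3153 + (1−p*)·68.5857]/1.25 = 15.9872. B = V − Δ·S = 134.5280.
(2,1): S=189.1008. Δ = (V_up−V_dn)/(S_up−S_dn) = (0.0000−9.3153)/(253.3951−158.8447) = -0.0985. V = [p*·0.0000 + (1−p*)·9.3153]/1.25 = 1.3414. B = V − Δ·S = 19.9721.
(2,2): S=301.6608. Δ = (V_up−V_dn)/(S_up−S_dn) = (0.0000−0.0000)/(404.2255−253.3951) = 0.0000. V = [p*·0.0000 + (1−p*)·0.0000]/1.25 = 0.0000. B = V − Δ·S = 0.0000.
(1,0): S=141.1200. Δ = (V_up−V_dn)/(S_up−S_dn) = (1.3414−15.9872)/(189.1008−118.5408) = -0.2076. V = [p*·1.3414 + (1−p*)·15.9872]/1.25 = 3.1821. B = V − Δ·S = 32.4737.
(1,1): S=225.1200. Δ = (V_up−V_dn)/(S_up−S_dn) = (0.0000−1.3414)/(301.6608−189.1008) = -0.0119. V = [p*·0.0000 + (1−p*)·1.3414]/1.25 = 0.1932. B = V − Δ·S = 2.8760.
(0,0): S=168.0000. Δ = (V_up−V_dn)/(S_up−S_dn) = (0.1932−3.1821)/(225.1200−141.1200) = -0.0356. V = [p*·0.1932 + (1−p*)·3.1821]/1.25 = 0.5849. B = V − Δ·S = 6.5629.
The time-0 hedge costs 0.5849, which is the no-arbitrage price.

(0,0): Delta=-0.0356 Bond=6.5629
(1,0): Delta=-0.2076 Bond=32.4737
(1,1): Delta=-0.0119 Bond=2.8760
(2,0): Delta=-1.0000 Bond=134.5280
(2,1): Delta=-0.0985 Bond=19.9721
(2,2): Delta=0.0000 Bond=0.0000
V0=0.5849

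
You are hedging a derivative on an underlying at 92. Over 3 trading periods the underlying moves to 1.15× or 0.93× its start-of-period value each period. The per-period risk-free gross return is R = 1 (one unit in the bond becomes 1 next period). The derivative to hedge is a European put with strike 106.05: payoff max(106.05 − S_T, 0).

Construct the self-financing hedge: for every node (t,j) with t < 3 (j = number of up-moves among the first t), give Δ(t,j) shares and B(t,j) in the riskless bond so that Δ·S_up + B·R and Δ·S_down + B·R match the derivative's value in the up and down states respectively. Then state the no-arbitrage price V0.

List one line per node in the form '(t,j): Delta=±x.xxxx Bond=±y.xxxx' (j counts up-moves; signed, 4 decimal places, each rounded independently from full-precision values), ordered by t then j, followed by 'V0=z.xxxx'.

No-arbitrage ⇒ martingale measure with p* = (R−d)/(u−d) = 0.3182.
Payoff layer (t=3): V(3,0)=32.0492, V(3,1)=14.5436, V(3,2)=0.0000, V(3,3)=0.0000
  t=2,j=0: stock 79.5708 → up 91.5064 (V=14.5436), down 74.0008 (V=32.0492). Price 26.4792; hedge Δ=-1.0000, bond B=106.0500.
  t=2,j=1: stock 98.3940 → up 113.1531 (V=0.0000), down 91.5064 (V=14.5436). Price 9.9161; hedge Δ=-0.6719, bond B=76.0233.
  t=2,j=2: stock 121.6700 → up 139.9205 (V=0.0000), down 113.1531 (V=0.0000). Price 0.0000; hedge Δ=0.0000, bond B=0.0000.
  t=1,j=0: stock 85.5600 → up 98.3940 (V=9.9161), down 79.5708 (V=26.4792). Price 21.2091; hedge Δ=-0.8799, bond B=96.4960.
  t=1,j=1: stock 105.8000 → up 121.6700 (V=0.0000), down 98.3940 (V=9.9161). Price 6.7610; hedge Δ=-0.4260, bond B=51.8340.
  t=0,j=0: stock 92.0000 → up 105.8000 (V=6.7610), down 85.5600 (V=21.2091). Price 16.6120; hedge Δ=-0.7138, bond B=82.2854.
Each (Δ,B) replicates both successor values, so the strategy is self-financing and V0 is arbitrage-free.

(0,0): Delta=-0.7138 Bond=82.2854
(1,0): Delta=-0.8799 Bond=96.4960
(1,1): Delta=-0.4260 Bond=51.8340
(2,0): Delta=-1.0000 Bond=106.0500
(2,1): Delta=-0.6719 Bond=76.0233
(2,2): Delta=0.0000 Bond=0.0000
V0=16.6120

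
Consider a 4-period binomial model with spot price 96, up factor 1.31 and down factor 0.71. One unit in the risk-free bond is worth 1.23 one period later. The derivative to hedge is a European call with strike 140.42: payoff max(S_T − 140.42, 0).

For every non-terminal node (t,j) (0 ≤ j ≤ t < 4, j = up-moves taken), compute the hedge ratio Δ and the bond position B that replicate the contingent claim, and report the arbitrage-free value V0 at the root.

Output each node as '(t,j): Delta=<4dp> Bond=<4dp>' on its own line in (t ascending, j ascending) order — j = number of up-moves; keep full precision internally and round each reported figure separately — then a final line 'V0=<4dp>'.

Under the risk-neutral measure, an up-move has probability p* = (R−d)/(u−d) = 0.8667 and values discount at R = 1.23.
At expiry t=4: V(4,0)=0.0000, V(4,1)=0.0000, V(4,2)=0.0000, V(4,3)=12.8099, V(4,4)=142.2999
  t=3,j=0: stock 34.3595 → up 45.0109 (V=0.0000), down 24.3952 (V=0.0000). Price 0.0000; hedge Δ=0.0000, bond B=0.0000.
  t=3,j=1: stock 63.3956 → up 83.0483 (V=0.0000), down 45.0109 (V=0.0000). Price 0.0000; hedge Δ=0.0000, bond B=0.0000.
  t=3,j=2: stock 116.9694 → up 153.2299 (V=12.8099), down 83.0483 (V=0.0000). Price 9.0259; hedge Δ=0.1825, bond B=-12.3239.
  t=3,j=3: stock 215.8167 → up 282.7199 (V=142.2999), down 153.2299 (V=12.8099). Price 101.6541; hedge Δ=1.0000, bond B=-114.1626.
  t=2,j=0: stock 48.3936 → up 63.3956 (V=0.0000), down 34.3595 (V=0.0000). Price 0.0000; hedge Δ=0.0000, bond B=0.0000.
  t=2,j=1: stock 89.2896 → up 116.9694 (V=9.0259), down 63.3956 (V=0.0000). Price 6.3597; hedge Δ=0.1685, bond B=-8.6835.
  t=2,j=2: stock 164.7456 → up 215.8167 (V=101.6541), down 116.9694 (V=9.0259). Price 72.6046; hedge Δ=0.9371, bond B=-81.7757.
  t=1,j=0: stock 68.1600 → up 89.2896 (V=6.3597), down 48.3936 (V=0.0000). Price 4.4811; hedge Δ=0.1555, bond B=-6.1184.
  t=1,j=1: stock 125.7600 → up 164.7456 (V=72.6046), down 89.2896 (V=6.3597). Price 51.8471; hedge Δ=0.8779, bond B=-58.5610.
  t=0,j=0: stock 96.0000 → up 125.7600 (V=51.8471), down 68.1600 (V=4.4811). Price 37.0176; hedge Δ=0.8223, bond B=-41.9258.
The time-0 hedge costs 37.0176, which is the no-arbitrage price.

(0,0): Delta=0.8223 Bond=-41.9258
(1,0): Delta=0.1555 Bond=-6.1184
(1,1): Delta=0.8779 Bond=-58.5610
(2,0): Delta=0.0000 Bond=0.0000
(2,1): Delta=0.1685 Bond=-8.6835
(2,2): Delta=0.9371 Bond=-81.7757
(3,0): Delta=0.0000 Bond=0.0000
(3,1): Delta=0.0000 Bond=0.0000
(3,2): Delta=0.1825 Bond=-12.3239
(3,3): Delta=1.0000 Bond=-114.1626
V0=37.0176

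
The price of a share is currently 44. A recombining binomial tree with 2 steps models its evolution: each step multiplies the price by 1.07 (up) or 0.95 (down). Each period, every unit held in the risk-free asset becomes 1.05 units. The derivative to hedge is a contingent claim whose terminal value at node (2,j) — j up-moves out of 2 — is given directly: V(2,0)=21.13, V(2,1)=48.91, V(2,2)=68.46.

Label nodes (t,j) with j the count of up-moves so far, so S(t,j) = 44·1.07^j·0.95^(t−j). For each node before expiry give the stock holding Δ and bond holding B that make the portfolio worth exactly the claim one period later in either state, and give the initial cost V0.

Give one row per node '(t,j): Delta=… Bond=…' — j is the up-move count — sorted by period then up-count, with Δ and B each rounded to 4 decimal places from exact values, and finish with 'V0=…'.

Risk-neutral probability p* = (R−d)/(u−d) = (1.05−0.95)/(1.07−0.95) = 0.8333.
Terminal values V(2,·): V(2,0)=21.1300, V(2,1)=48.9100, V(2,2)=68.4600
  t=1,j=0: stock 41.8000 → up 44.7260 (V=48.9100), down 39.7100 (V=21.1300). Price 42.1714; hedge Δ=5.5383, bond B=-189.3286.
  t=1,j=1: stock 47.0800 → up 50.3756 (V=68.4600), down 44.7260 (V=48.9100). Price 62.0968; hedge Δ=3.4604, bond B=-100.8198.
  t=0,j=0: stock 44.0000 → up 47.0800 (V=62.0968), down 41.8000 (V=42.1714). Price 55.9771; hedge Δ=3.7737, bond B=-110.0679.
Each (Δ,B) replicates both successor values, so the strategy is self-financing and V0 is arbitrage-free.

(0,0): Delta=3.7737 Bond=-110.0679
(1,0): Delta=5.5383 Bond=-189.3286
(1,1): Delta=3.4604 Bond=-100.8198
V0=55.9771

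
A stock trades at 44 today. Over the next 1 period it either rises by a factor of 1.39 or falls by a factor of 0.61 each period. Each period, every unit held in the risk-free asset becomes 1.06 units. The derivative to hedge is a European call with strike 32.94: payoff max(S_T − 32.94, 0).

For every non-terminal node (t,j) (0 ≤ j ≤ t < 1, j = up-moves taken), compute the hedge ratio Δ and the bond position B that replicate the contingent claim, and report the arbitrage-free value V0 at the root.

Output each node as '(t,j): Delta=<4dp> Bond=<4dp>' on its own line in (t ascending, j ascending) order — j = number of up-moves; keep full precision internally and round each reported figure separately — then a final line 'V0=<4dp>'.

(0,0): Delta=0.8223 Bond=-20.8203
V0=15.3592

No-arbitrage ⇒ martingale measure with p* = (R−d)/(u−d) = 0.5769.
Payoff layer (t=1): V(1,0)=0.0000, V(1,1)=28.2200
(0,0): S=44.0000. Δ = (V_up−V_dn)/(S_up−S_dn) = (28.2200−0.0000)/(61.1600−26.8400) = 0.8223. V = [p*·28.2200 + (1−p*)·0.0000]/1.06 = 15.3592. B = V − Δ·S = -20.8203.
The time-0 hedge costs 15.3592, which is the no-arbitrage price.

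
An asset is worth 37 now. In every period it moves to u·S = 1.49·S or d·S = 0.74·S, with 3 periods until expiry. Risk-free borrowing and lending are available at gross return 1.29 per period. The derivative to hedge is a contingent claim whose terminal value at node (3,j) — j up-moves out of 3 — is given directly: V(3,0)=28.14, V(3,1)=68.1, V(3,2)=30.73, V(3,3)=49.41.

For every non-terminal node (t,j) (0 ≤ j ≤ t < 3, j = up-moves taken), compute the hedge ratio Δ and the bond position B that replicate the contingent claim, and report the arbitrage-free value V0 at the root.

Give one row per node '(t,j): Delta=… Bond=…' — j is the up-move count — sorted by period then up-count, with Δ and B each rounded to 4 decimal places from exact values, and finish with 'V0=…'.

Since d<R<u, set p* = (R−d)/(u−d) = 0.7333; price each node as the discounted p*-expectation of its children.
At expiry t=3: V(3,0)=28.1400, V(3,1)=68.1000, V(3,2)=30.7300, V(3,3)=49.4100
Node (2,0) S=20.2612: V=(p*·68.1000+(1−p*)·28.1400)/1.29=44.5302; Δ=(68.1000−28.1400)/(30.1892−14.9933)=2.6297; B=V−Δ·S=-8.7498
Node (2,1) S=40.7962: V=(p*·30.7300+(1−p*)·68.1000)/1.29=31.5468; Δ=(30.7300−68.1000)/(60.7863−30.1892)=-1.2214; B=V−Δ·S=81.3734
Node (2,2) S=82.1437: V=(p*·49.4100+(1−p*)·30.7300)/1.29=34.4408; Δ=(49.4100−30.7300)/(122.3941−60.7863)=0.3032; B=V−Δ·S=9.5342
Node (1,0) S=27.3800: V=(p*·31.5468+(1−p*)·44.5302)/1.29=27.1388; Δ=(31.5468−44.5302)/(40.7962−20.2612)=-0.6323; B=V−Δ·S=44.4501
Node (1,1) S=55.1300: V=(p*·34.4408+(1−p*)·31.5468)/1.29=26.1001; Δ=(34.4408−31.5468)/(82.1437−40.7962)=0.0700; B=V−Δ·S=22.2413
Node (0,0) S=37.0000: V=(p*·26.1001+(1−p*)·27.1388)/1.29=20.4473; Δ=(26.1001−27.1388)/(55.1300−27.3800)=-0.0374; B=V−Δ·S=21.8323
Self-financing check: at every node Δ·S+B equals the discounted successor values.

(0,0): Delta=-0.0374 Bond=21.8323
(1,0): Delta=-0.6323 Bond=44.4501
(1,1): Delta=0.0700 Bond=22.2413
(2,0): Delta=2.6297 Bond=-8.7498
(2,1): Delta=-1.2214 Bond=81.3734
(2,2): Delta=0.3032 Bond=9.5342
V0=20.4473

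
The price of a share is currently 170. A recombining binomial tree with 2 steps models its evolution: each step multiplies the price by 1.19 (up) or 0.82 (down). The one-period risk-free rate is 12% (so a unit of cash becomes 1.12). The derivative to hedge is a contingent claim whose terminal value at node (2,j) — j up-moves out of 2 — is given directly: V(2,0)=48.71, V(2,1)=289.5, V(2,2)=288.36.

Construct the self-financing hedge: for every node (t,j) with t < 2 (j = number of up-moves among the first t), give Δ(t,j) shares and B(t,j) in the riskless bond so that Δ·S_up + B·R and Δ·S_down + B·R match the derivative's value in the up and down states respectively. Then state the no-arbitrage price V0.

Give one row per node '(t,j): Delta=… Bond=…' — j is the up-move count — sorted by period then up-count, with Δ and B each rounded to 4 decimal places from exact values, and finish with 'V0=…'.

Since d<R<u, set p* = (R−d)/(u−d) = 0.8108; price each node as the discounted p*-expectation of its children.
Terminal payoffs: V(2,0)=48.7100, V(2,1)=289.5000, V(2,2)=288.3600
  t=1,j=0: stock 139.4000 → up 165.8860 (V=289.5000), down 114.3080 (V=48.7100). Price 217.8082; hedge Δ=4.6685, bond B=-432.9756.
  t=1,j=1: stock 202.3000 → up 240.7370 (V=288.3600), down 165.8860 (V=289.5000). Price 257.6569; hedge Δ=-0.0152, bond B=260.7379.
  t=0,j=0: stock 170.0000 → up 202.3000 (V=257.6569), down 139.4000 (V=217.8082). Price 223.3196; hedge Δ=0.6335, bond B=115.6204.
Check: Δ(0,0)·S0 + B(0,0) = 223.3196 = V0.

(0,0): Delta=0.6335 Bond=115.6204
(1,0): Delta=4.6685 Bond=-432.9756
(1,1): Delta=-0.0152 Bond=260.7379
V0=223.3196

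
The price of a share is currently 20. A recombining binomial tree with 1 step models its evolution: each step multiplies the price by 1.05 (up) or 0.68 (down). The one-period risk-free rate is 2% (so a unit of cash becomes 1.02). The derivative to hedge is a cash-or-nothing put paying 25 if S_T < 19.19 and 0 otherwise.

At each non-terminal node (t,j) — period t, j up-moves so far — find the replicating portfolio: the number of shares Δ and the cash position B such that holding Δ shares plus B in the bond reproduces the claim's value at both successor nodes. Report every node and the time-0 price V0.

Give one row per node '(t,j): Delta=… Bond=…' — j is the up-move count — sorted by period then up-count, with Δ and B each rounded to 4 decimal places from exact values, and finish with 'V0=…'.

(0,0): Delta=-3.3784 Bond=69.5548
V0=1.9873

Risk-neutral probability p* = (R−d)/(u−d) = (1.02−0.68)/(1.05−0.68) = 0.9189.
Payoff layer (t=1): V(1,0)=25.0000, V(1,1)=0.0000
Node (0,0) S=20.0000: V=(p*·0.0000+(1−p*)·25.0000)/1.02=1.9873; Δ=(0.0000−25.0000)/(21.0000−13.6000)=-3.3784; B=V−Δ·S=69.5548
Self-financing check: at every node Δ·S+B equals the discounted successor values.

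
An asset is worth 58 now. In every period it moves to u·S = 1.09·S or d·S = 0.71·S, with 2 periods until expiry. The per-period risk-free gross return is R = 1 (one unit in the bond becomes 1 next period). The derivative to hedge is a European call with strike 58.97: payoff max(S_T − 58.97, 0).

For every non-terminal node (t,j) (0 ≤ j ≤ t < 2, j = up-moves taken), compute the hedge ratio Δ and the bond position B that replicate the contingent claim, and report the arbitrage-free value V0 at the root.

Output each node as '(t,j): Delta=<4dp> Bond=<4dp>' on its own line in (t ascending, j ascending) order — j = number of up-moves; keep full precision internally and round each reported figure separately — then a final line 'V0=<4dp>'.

Risk-neutral probability p* = (R−d)/(u−d) = (1−0.71)/(1.09−0.71) = 0.7632.
Payoff layer (t=2): V(2,0)=0.0000, V(2,1)=0.0000, V(2,2)=9.9398
Node (1,0) S=41.1800: V=(p*·0.0000+(1−p*)·0.0000)/1=0.0000; Δ=(0.0000−0.0000)/(44.8862−29.2378)=0.0000; B=V−Δ·S=0.0000
Node (1,1) S=63.2200: V=(p*·9.9398+(1−p*)·0.0000)/1=7.5856; Δ=(9.9398−0.0000)/(68.9098−44.8862)=0.4138; B=V−Δ·S=-18.5717
Node (0,0) S=58.0000: V=(p*·7.5856+(1−p*)·0.0000)/1=5.7890; Δ=(7.5856−0.0000)/(63.2200−41.1800)=0.3442; B=V−Δ·S=-14.1732
The time-0 hedge costs 5.7890, which is the no-arbitrage price.

(0,0): Delta=0.3442 Bond=-14.1732
(1,0): Delta=0.0000 Bond=0.0000
(1,1): Delta=0.4138 Bond=-18.5717
V0=5.7890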